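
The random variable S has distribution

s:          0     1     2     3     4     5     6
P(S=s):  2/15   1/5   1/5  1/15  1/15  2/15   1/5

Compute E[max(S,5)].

E[max(S,5)] = Σ max(s,5)·P(S=s)
 = 5·2/15 + 5·1/5 + 5·1/5 + 5·1/15 + 5·1/15 + 5·2/15 + 6·1/5
 = 2/3 + 1 + 1 + 1/3 + 1/3 + 2/3 + 6/5
 = 26/5

5.2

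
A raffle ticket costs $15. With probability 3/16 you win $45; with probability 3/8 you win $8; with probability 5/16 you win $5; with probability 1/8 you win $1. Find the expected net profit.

-1.875

E[payout] = 45·3/16 + 8·3/8 + 5·5/16 + 1·1/8
 = 135/16 + 3 + 25/16 + 1/8
 = 105/8
Net = 105/8 - 15 = -15/8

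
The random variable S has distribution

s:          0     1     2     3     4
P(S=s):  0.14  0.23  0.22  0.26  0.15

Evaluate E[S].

2.05

E[S] = Σ s·P(S=s)
 = 0·0.14 + 1·0.23 + 2·0.22 + 3·0.26 + 4·0.15
 = 0 + 0.23 + 0.44 + 0.78 + 0.6
 = 2.05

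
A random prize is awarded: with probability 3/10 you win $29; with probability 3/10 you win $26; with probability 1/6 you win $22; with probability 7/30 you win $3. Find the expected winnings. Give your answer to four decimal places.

E[payout] = 29·3/10 + 26·3/10 + 22·1/6 + 3·7/30
 = 87/10 + 39/5 + 11/3 + 7/10
 = 313/15

20.8667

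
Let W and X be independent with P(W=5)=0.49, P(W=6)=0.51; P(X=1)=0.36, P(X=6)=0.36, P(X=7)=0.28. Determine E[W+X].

E[W+X] = Σ_w Σ_x (w+x) · P(W=w)P(X=x)
 = 6·0.1764 + 11·0.1764 + 12·0.1372 + 7·0.1836 + 12·0.1836 + 13·0.1428
 = 1.0584 + 1.9404 + 1.6464 + 1.2852 + 2.2032 + 1.8564
 = 9.99

9.99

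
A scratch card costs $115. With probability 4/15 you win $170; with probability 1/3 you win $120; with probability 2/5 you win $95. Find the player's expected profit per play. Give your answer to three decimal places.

E[payout] = 170·4/15 + 120·1/3 + 95·2/5
 = 136/3 + 40 + 38
 = 370/3
Net = 370/3 - 115 = 25/3

8.333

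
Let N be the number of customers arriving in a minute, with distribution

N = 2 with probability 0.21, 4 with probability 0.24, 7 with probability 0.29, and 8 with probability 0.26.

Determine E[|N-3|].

E[|N-3|] = Σ |n-3|·P(N=n)
 = 1·0.21 + 1·0.24 + 4·0.29 + 5·0.26
 = 0.21 + 0.24 + 1.16 + 1.3
 = 2.91

2.91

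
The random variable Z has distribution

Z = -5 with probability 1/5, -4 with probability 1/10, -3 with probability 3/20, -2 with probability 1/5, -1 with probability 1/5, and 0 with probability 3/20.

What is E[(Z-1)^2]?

14.85

E[(Z-1)^2] = Σ (z-1)^2·P(Z=z)
 = 36·1/5 + 25·1/10 + 16·3/20 + 9·1/5 + 4·1/5 + 1·3/20
 = 36/5 + 5/2 + 12/5 + 9/5 + 4/5 + 3/20
 = 297/20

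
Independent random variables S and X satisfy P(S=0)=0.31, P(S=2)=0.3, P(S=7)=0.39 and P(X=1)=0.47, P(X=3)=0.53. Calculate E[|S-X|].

E[|S-X|] = Σ_s Σ_x |s-x| · P(S=s)P(X=x)
 = 1·0.1457 + 3·0.1643 + 1·0.141 + 1·0.159 + 6·0.1833 + 4·0.2067
 = 0.1457 + 0.4929 + 0.141 + 0.159 + 1.0998 + 0.8268
 = 2.8652

2.8652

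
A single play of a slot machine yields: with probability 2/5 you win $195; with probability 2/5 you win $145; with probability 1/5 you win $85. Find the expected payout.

E[payout] = 195·2/5 + 145·2/5 + 85·1/5
 = 78 + 58 + 17
 = 153

153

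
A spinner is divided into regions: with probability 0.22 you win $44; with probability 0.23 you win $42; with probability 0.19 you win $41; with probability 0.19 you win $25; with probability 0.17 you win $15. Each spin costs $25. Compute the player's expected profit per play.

9.43

E[payout] = 44·0.22 + 42·0.23 + 41·0.19 + 25·0.19 + 15·0.17
 = 9.68 + 9.66 + 7.79 + 4.75 + 2.55
 = 34.43
Net = 34.43 - 25 = 9.43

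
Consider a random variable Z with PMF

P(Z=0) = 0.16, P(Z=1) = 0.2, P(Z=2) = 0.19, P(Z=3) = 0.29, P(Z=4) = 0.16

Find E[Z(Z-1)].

4.04

E[Z(Z-1)] = Σ z(z-1)·P(Z=z)
 = 0·0.16 + 0·0.2 + 2·0.19 + 6·0.29 + 12·0.16
 = 0 + 0 + 0.38 + 1.74 + 1.92
 = 4.04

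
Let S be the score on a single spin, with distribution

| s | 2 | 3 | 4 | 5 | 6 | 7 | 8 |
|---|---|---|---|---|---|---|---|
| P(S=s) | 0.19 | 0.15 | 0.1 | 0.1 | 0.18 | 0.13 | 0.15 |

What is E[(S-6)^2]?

5.62

E[(S-6)^2] = Σ (s-6)^2·P(S=s)
 = 16·0.19 + 9·0.15 + 4·0.1 + 1·0.1 + 0·0.18 + 1·0.13 + 4·0.15
 = 3.04 + 1.35 + 0.4 + 0.1 + 0 + 0.13 + 0.6
 = 5.62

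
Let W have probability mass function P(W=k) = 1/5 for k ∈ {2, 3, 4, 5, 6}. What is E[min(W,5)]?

3.8

E[min(W,5)] = Σ min(w,5)·P(W=w)
 = 2·1/5 + 3·1/5 + 4·1/5 + 5·1/5 + 5·1/5
 = 2/5 + 3/5 + 4/5 + 1 + 1
 = 19/5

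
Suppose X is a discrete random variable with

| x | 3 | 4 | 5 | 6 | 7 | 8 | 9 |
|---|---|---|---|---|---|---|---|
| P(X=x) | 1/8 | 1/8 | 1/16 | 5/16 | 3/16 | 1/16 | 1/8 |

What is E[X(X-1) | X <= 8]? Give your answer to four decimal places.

P(X <= 8) = 1/8 + 1/8 + 1/16 + 5/16 + 3/16 + 1/16 = 7/8.
E[X(X-1) | X <= 8] = [6·1/8 + 12·1/8 + 20·1/16 + 30·5/16 + 42·3/16 + 56·1/16] / (7/8)
 = 97/4 / (7/8)
 = 194/7

27.7143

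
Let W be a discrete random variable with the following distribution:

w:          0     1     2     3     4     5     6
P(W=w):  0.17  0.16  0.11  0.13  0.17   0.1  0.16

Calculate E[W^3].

E[W^3] = Σ w^3·P(W=w)
 = 0·0.17 + 1·0.16 + 8·0.11 + 27·0.13 + 64·0.17 + 125·0.1 + 216·0.16
 = 0 + 0.16 + 0.88 + 3.51 + 10.88 + 12.5 + 34.56
 = 62.49

62.49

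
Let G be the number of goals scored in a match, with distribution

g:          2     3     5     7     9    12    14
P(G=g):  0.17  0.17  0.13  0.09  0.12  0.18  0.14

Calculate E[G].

7.33

E[G] = Σ g·P(G=g)
 = 2·0.17 + 3·0.17 + 5·0.13 + 7·0.09 + 9·0.12 + 12·0.18 + 14·0.14
 = 0.34 + 0.51 + 0.65 + 0.63 + 1.08 + 2.16 + 1.96
 = 7.33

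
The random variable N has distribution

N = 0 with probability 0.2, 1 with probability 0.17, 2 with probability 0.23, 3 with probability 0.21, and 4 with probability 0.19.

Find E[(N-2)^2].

E[(N-2)^2] = Σ (n-2)^2·P(N=n)
 = 4·0.2 + 1·0.17 + 0·0.23 + 1·0.21 + 4·0.19
 = 0.8 + 0.17 + 0 + 0.21 + 0.76
 = 1.94

1.94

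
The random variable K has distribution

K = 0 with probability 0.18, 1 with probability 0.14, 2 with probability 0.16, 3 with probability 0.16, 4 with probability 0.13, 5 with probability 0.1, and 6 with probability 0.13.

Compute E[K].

E[K] = Σ k·P(K=k)
 = 0·0.18 + 1·0.14 + 2·0.16 + 3·0.16 + 4·0.13 + 5·0.1 + 6·0.13
 = 0 + 0.14 + 0.32 + 0.48 + 0.52 + 0.5 + 0.78
 = 2.74

2.74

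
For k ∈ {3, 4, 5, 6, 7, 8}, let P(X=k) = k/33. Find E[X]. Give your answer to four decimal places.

E[X] = Σ x·P(X=x)
 = 3·1/11 + 4·4/33 + 5·5/33 + 6·2/11 + 7·7/33 + 8·8/33
 = 3/11 + 16/33 + 25/33 + 12/11 + 49/33 + 64/33
 = 199/33

6.0303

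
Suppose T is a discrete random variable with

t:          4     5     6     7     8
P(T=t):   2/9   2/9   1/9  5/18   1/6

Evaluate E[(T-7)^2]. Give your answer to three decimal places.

3.167

E[(T-7)^2] = Σ (t-7)^2·P(T=t)
 = 9·2/9 + 4·2/9 + 1·1/9 + 0·5/18 + 1·1/6
 = 2 + 8/9 + 1/9 + 0 + 1/6
 = 19/6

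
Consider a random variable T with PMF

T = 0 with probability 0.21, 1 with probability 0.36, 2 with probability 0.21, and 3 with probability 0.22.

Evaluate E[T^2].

E[T^2] = Σ t^2·P(T=t)
 = 0·0.21 + 1·0.36 + 4·0.21 + 9·0.22
 = 0 + 0.36 + 0.84 + 1.98
 = 3.18

3.18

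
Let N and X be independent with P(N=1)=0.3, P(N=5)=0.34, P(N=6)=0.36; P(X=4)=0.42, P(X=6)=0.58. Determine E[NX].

21.4656

E[NX] = Σ_n Σ_x nx · P(N=n)P(X=x)
 = 4·0.126 + 6·0.174 + 20·0.1428 + 30·0.1972 + 24·0.1512 + 36·0.2088
 = 0.504 + 1.044 + 2.856 + 5.916 + 3.6288 + 7.5168
 = 21.4656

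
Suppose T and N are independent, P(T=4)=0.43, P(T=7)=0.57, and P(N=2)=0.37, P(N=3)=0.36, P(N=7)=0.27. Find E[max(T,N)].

E[max(T,N)] = Σ_t Σ_n max(t,n) · P(T=t)P(N=n)
 = 4·0.1591 + 4·0.1548 + 7·0.1161 + 7·0.2109 + 7·0.2052 + 7·0.1539
 = 0.6364 + 0.6192 + 0.8127 + 1.4763 + 1.4364 + 1.0773
 = 6.0583

6.0583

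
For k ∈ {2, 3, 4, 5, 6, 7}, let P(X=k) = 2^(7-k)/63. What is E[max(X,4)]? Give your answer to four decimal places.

4.1746

E[max(X,4)] = Σ max(x,4)·P(X=x)
 = 4·32/63 + 4·16/63 + 4·8/63 + 5·4/63 + 6·2/63 + 7·1/63
 = 128/63 + 64/63 + 32/63 + 20/63 + 4/21 + 1/9
 = 263/63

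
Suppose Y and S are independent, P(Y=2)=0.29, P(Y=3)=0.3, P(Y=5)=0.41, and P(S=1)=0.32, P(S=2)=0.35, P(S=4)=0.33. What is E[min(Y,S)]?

E[min(Y,S)] = Σ_y Σ_s min(y,s) · P(Y=y)P(S=s)
 = 1·0.0928 + 2·0.1015 + 2·0.0957 + 1·0.096 + 2·0.105 + 3·0.099 + 1·0.1312 + 2·0.1435 + 4·0.1353
 = 0.0928 + 0.203 + 0.1914 + 0.096 + 0.21 + 0.297 + 0.1312 + 0.287 + 0.5412
 = 2.0496

2.0496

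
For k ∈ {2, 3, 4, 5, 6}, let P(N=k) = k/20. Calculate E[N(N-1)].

E[N(N-1)] = Σ n(n-1)·P(N=n)
 = 2·1/10 + 6·3/20 + 12·1/5 + 20·1/4 + 30·3/10
 = 1/5 + 9/10 + 12/5 + 5 + 9
 = 35/2

17.5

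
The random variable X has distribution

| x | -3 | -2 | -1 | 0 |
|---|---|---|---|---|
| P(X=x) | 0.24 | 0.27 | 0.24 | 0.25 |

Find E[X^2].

E[X^2] = Σ x^2·P(X=x)
 = 9·0.24 + 4·0.27 + 1·0.24 + 0·0.25
 = 2.16 + 1.08 + 0.24 + 0
 = 3.48

3.48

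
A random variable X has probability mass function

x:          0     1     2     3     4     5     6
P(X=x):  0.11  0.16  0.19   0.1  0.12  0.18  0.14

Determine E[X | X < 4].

P(X < 4) = 0.11 + 0.16 + 0.19 + 0.1 = 0.56.
E[X | X < 4] = [0·0.11 + 1·0.16 + 2·0.19 + 3·0.1] / 0.56
 = 0.84 / 0.56
 = 3/2

1.5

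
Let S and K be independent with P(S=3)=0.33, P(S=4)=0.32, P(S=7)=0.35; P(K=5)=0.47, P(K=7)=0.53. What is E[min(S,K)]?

E[min(S,K)] = Σ_s Σ_k min(s,k) · P(S=s)P(K=k)
 = 3·0.1551 + 3·0.1749 + 4·0.1504 + 4·0.1696 + 5·0.1645 + 7·0.1855
 = 0.4653 + 0.5247 + 0.6016 + 0.6784 + 0.8225 + 1.2985
 = 4.391

4.391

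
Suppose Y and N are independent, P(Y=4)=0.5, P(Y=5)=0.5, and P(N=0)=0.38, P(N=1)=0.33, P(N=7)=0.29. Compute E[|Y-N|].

3.59

E[|Y-N|] = Σ_y Σ_n |y-n| · P(Y=y)P(N=n)
 = 4·0.19 + 3·0.165 + 3·0.145 + 5·0.19 + 4·0.165 + 2·0.145
 = 0.76 + 0.495 + 0.435 + 0.95 + 0.66 + 0.29
 = 3.59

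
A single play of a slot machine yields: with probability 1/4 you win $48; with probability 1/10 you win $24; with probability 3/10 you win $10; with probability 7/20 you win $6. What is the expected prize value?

E[payout] = 48·1/4 + 24·1/10 + 10·3/10 + 6·7/20
 = 12 + 12/5 + 3 + 21/10
 = 39/2

19.5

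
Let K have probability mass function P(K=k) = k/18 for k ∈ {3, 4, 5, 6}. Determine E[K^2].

24

E[K^2] = Σ k^2·P(K=k)
 = 9·1/6 + 16·2/9 + 25·5/18 + 36·1/3
 = 3/2 + 32/9 + 125/18 + 12
 = 24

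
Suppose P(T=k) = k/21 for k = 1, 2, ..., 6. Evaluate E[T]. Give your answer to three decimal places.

E[T] = Σ t·P(T=t)
 = 1·1/21 + 2·2/21 + 3·1/7 + 4·4/21 + 5·5/21 + 6·2/7
 = 1/21 + 4/21 + 3/7 + 16/21 + 25/21 + 12/7
 = 13/3

4.333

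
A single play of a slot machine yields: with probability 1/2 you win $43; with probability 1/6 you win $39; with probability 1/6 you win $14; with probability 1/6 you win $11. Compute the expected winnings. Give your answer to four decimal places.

32.1667

E[payout] = 43·1/2 + 39·1/6 + 14·1/6 + 11·1/6
 = 43/2 + 13/2 + 7/3 + 11/6
 = 193/6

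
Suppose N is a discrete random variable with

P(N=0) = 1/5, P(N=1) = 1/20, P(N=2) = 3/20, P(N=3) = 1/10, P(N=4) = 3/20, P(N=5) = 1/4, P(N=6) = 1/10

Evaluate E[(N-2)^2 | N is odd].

P(N is odd) = 1/20 + 1/10 + 1/4 = 2/5.
E[(N-2)^2 | N is odd] = [1·1/20 + 1·1/10 + 9·1/4] / (2/5)
 = 12/5 / (2/5)
 = 6

6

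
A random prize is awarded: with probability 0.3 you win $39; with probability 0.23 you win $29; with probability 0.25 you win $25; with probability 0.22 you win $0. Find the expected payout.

E[payout] = 39·0.3 + 29·0.23 + 25·0.25 + 0·0.22
 = 11.7 + 6.67 + 6.25 + 0
 = 24.62

24.62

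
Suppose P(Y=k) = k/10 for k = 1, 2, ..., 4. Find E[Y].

E[Y] = Σ y·P(Y=y)
 = 1·1/10 + 2·1/5 + 3·3/10 + 4·2/5
 = 1/10 + 2/5 + 9/10 + 8/5
 = 3

3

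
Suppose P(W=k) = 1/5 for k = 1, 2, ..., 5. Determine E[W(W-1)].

E[W(W-1)] = Σ w(w-1)·P(W=w)
 = 0·1/5 + 2·1/5 + 6·1/5 + 12·1/5 + 20·1/5
 = 0 + 2/5 + 6/5 + 12/5 + 4
 = 8

8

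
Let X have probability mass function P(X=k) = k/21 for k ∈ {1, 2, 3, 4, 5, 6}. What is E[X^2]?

21

E[X^2] = Σ x^2·P(X=x)
 = 1·1/21 + 4·2/21 + 9·1/7 + 16·4/21 + 25·5/21 + 36·2/7
 = 1/21 + 8/21 + 9/7 + 64/21 + 125/21 + 72/7
 = 21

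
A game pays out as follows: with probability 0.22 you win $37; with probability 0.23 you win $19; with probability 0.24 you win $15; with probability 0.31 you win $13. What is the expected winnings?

20.14

E[payout] = 37·0.22 + 19·0.23 + 15·0.24 + 13·0.31
 = 8.14 + 4.37 + 3.6 + 4.03
 = 20.14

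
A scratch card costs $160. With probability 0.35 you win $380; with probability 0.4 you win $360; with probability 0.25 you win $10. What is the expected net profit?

119.5

E[payout] = 380·0.35 + 360·0.4 + 10·0.25
 = 133 + 144 + 2.5
 = 279.5
Net = 279.5 - 160 = 119.5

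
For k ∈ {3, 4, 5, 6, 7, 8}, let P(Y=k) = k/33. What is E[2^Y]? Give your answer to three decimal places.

108.364

E[2^Y] = Σ 2^y·P(Y=y)
 = 8·1/11 + 16·4/33 + 32·5/33 + 64·2/11 + 128·7/33 + 256·8/33
 = 8/11 + 64/33 + 160/33 + 128/11 + 896/33 + 2048/33
 = 1192/11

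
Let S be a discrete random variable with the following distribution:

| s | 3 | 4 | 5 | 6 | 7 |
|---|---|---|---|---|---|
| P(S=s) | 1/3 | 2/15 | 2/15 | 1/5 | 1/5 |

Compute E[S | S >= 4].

5.7

P(S >= 4) = 2/15 + 2/15 + 1/5 + 1/5 = 2/3.
E[S | S >= 4] = [4·2/15 + 5·2/15 + 6·1/5 + 7·1/5] / (2/3)
 = 19/5 / (2/3)
 = 57/10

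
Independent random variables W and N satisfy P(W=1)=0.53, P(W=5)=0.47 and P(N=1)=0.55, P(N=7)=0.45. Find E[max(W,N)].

4.734

E[max(W,N)] = Σ_w Σ_n max(w,n) · P(W=w)P(N=n)
 = 1·0.2915 + 7·0.2385 + 5·0.2585 + 7·0.2115
 = 0.2915 + 1.6695 + 1.2925 + 1.4805
 = 4.734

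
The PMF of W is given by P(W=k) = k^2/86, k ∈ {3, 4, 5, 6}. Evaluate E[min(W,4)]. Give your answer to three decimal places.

3.895

E[min(W,4)] = Σ min(w,4)·P(W=w)
 = 3·9/86 + 4·8/43 + 4·25/86 + 4·18/43
 = 27/86 + 32/43 + 50/43 + 72/43
 = 335/86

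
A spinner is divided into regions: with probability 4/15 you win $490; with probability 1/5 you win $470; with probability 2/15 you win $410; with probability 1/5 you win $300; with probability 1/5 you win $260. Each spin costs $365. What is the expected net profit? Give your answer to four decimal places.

26.3333

E[payout] = 490·4/15 + 470·1/5 + 410·2/15 + 300·1/5 + 260·1/5
 = 392/3 + 94 + 164/3 + 60 + 52
 = 1174/3
Net = 1174/3 - 365 = 79/3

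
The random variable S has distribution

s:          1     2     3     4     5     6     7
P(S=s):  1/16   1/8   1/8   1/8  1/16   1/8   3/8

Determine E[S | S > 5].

P(S > 5) = 1/8 + 3/8 = 1/2.
E[S | S > 5] = [6·1/8 + 7·3/8] / (1/2)
 = 27/8 / (1/2)
 = 27/4

6.75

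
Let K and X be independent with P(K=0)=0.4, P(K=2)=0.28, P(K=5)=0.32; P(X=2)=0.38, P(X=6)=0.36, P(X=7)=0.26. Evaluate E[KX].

E[KX] = Σ_k Σ_x kx · P(K=k)P(X=x)
 = 0·0.152 + 0·0.144 + 0·0.104 + 4·0.1064 + 12·0.1008 + 14·0.0728 + 10·0.1216 + 30·0.1152 + 35·0.0832
 = 0 + 0 + 0 + 0.4256 + 1.2096 + 1.0192 + 1.216 + 3.456 + 2.912
 = 10.2384

10.2384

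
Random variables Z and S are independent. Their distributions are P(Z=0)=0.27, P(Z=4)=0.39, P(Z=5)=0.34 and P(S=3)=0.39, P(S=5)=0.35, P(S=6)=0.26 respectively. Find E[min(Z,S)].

2.8427

E[min(Z,S)] = Σ_z Σ_s min(z,s) · P(Z=z)P(S=s)
 = 0·0.1053 + 0·0.0945 + 0·0.0702 + 3·0.1521 + 4·0.1365 + 4·0.1014 + 3·0.1326 + 5·0.119 + 5·0.0884
 = 0 + 0 + 0 + 0.4563 + 0.546 + 0.4056 + 0.3978 + 0.595 + 0.442
 = 2.8427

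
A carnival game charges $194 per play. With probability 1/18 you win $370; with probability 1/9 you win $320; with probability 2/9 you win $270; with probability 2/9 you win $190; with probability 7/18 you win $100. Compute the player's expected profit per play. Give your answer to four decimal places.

3.2222

E[payout] = 370·1/18 + 320·1/9 + 270·2/9 + 190·2/9 + 100·7/18
 = 185/9 + 320/9 + 60 + 380/9 + 350/9
 = 1775/9
Net = 1775/9 - 194 = 29/9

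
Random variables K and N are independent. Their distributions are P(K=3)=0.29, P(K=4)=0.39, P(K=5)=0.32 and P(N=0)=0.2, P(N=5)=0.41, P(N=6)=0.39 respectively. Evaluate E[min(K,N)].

3.224

E[min(K,N)] = Σ_k Σ_n min(k,n) · P(K=k)P(N=n)
 = 0·0.058 + 3·0.1189 + 3·0.1131 + 0·0.078 + 4·0.1599 + 4·0.1521 + 0·0.064 + 5·0.1312 + 5·0.1248
 = 0 + 0.3567 + 0.3393 + 0 + 0.6396 + 0.6084 + 0 + 0.656 + 0.624
 = 3.224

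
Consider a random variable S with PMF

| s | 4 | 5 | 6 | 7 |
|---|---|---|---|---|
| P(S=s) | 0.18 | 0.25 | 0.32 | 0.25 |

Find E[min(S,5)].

4.82

E[min(S,5)] = Σ min(s,5)·P(S=s)
 = 4·0.18 + 5·0.25 + 5·0.32 + 5·0.25
 = 0.72 + 1.25 + 1.6 + 1.25
 = 4.82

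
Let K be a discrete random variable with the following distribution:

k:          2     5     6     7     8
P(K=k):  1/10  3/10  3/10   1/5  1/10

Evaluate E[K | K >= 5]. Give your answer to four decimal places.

6.1111

P(K >= 5) = 3/10 + 3/10 + 1/5 + 1/10 = 9/10.
E[K | K >= 5] = [5·3/10 + 6·3/10 + 7·1/5 + 8·1/10] / (9/10)
 = 11/2 / (9/10)
 = 55/9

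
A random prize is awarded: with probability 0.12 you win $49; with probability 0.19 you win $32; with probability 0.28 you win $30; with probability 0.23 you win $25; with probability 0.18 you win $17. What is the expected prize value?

E[payout] = 49·0.12 + 32·0.19 + 30·0.28 + 25·0.23 + 17·0.18
 = 5.88 + 6.08 + 8.4 + 5.75 + 3.06
 = 29.17

29.17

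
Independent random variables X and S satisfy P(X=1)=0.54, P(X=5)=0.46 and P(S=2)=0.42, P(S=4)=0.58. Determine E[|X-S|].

2.0128

E[|X-S|] = Σ_x Σ_s |x-s| · P(X=x)P(S=s)
 = 1·0.2268 + 3·0.3132 + 3·0.1932 + 1·0.2668
 = 0.2268 + 0.9396 + 0.5796 + 0.2668
 = 2.0128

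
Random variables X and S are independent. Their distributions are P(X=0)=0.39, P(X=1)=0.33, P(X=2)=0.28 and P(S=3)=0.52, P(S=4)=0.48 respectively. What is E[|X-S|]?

2.59

E[|X-S|] = Σ_x Σ_s |x-s| · P(X=x)P(S=s)
 = 3·0.2028 + 4·0.1872 + 2·0.1716 + 3·0.1584 + 1·0.1456 + 2·0.1344
 = 0.6084 + 0.7488 + 0.3432 + 0.4752 + 0.1456 + 0.2688
 = 2.59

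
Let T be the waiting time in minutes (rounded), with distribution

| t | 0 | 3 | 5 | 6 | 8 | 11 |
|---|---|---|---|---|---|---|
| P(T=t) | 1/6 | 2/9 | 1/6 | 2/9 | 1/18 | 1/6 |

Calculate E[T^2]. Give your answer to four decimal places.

37.8889

E[T^2] = Σ t^2·P(T=t)
 = 0·1/6 + 9·2/9 + 25·1/6 + 36·2/9 + 64·1/18 + 121·1/6
 = 0 + 2 + 25/6 + 8 + 32/9 + 121/6
 = 341/9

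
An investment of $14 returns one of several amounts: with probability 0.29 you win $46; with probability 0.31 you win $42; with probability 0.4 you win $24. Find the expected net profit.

21.96

E[payout] = 46·0.29 + 42·0.31 + 24·0.4
 = 13.34 + 13.02 + 9.6
 = 35.96
Net = 35.96 - 14 = 21.96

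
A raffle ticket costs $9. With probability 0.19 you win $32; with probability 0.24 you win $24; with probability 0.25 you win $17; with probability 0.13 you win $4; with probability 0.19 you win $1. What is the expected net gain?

7.8

E[payout] = 32·0.19 + 24·0.24 + 17·0.25 + 4·0.13 + 1·0.19
 = 6.08 + 5.76 + 4.25 + 0.52 + 0.19
 = 16.8
Net = 16.8 - 9 = 7.8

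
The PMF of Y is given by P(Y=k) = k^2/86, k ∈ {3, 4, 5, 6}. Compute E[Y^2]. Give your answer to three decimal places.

E[Y^2] = Σ y^2·P(Y=y)
 = 9·9/86 + 16·8/43 + 25·25/86 + 36·18/43
 = 81/86 + 128/43 + 625/86 + 648/43
 = 1129/43

26.256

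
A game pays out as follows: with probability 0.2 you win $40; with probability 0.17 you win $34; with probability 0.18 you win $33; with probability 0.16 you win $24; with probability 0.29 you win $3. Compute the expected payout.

E[payout] = 40·0.2 + 34·0.17 + 33·0.18 + 24·0.16 + 3·0.29
 = 8 + 5.78 + 5.94 + 3.84 + 0.87
 = 24.43

24.43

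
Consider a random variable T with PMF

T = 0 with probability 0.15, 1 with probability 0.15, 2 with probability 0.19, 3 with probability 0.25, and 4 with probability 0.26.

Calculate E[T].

E[T] = Σ t·P(T=t)
 = 0·0.15 + 1·0.15 + 2·0.19 + 3·0.25 + 4·0.26
 = 0 + 0.15 + 0.38 + 0.75 + 1.04
 = 2.32

2.32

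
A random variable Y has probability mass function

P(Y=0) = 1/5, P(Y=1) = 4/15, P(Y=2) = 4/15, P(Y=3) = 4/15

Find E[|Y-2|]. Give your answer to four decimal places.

E[|Y-2|] = Σ |y-2|·P(Y=y)
 = 2·1/5 + 1·4/15 + 0·4/15 + 1·4/15
 = 2/5 + 4/15 + 0 + 4/15
 = 14/15

0.9333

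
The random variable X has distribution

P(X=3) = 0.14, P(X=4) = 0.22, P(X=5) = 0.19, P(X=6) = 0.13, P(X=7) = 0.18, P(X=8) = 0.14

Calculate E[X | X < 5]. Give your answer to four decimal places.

P(X < 5) = 0.14 + 0.22 = 0.36.
E[X | X < 5] = [3·0.14 + 4·0.22] / 0.36
 = 1.3 / 0.36
 = 65/18

3.6111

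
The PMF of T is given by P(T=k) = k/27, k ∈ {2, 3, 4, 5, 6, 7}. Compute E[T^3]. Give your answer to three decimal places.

173.148

E[T^3] = Σ t^3·P(T=t)
 = 8·2/27 + 27·1/9 + 64·4/27 + 125·5/27 + 216·2/9 + 343·7/27
 = 16/27 + 3 + 256/27 + 625/27 + 48 + 2401/27
 = 4675/27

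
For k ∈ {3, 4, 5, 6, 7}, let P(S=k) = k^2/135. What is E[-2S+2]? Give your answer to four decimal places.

E[-2S+2] = Σ (-2s+2)·P(S=s)
 = (-4)·1/15 + (-6)·16/135 + (-8)·5/27 + (-10)·4/15 + (-12)·49/135
 = (-4/15) + (-32/45) + (-40/27) + (-8/3) + (-196/45)
 = -256/27

-9.4815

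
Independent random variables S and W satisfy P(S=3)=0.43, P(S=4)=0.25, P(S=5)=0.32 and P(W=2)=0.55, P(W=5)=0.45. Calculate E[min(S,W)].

2.8505

E[min(S,W)] = Σ_s Σ_w min(s,w) · P(S=s)P(W=w)
 = 2·0.2365 + 3·0.1935 + 2·0.1375 + 4·0.1125 + 2·0.176 + 5·0.144
 = 0.473 + 0.5805 + 0.275 + 0.45 + 0.352 + 0.72
 = 2.8505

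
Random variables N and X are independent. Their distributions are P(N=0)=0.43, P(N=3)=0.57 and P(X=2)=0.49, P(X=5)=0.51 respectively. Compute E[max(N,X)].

3.8093

E[max(N,X)] = Σ_n Σ_x max(n,x) · P(N=n)P(X=x)
 = 2·0.2107 + 5·0.2193 + 3·0.2793 + 5·0.2907
 = 0.4214 + 1.0965 + 0.8379 + 1.4535
 = 3.8093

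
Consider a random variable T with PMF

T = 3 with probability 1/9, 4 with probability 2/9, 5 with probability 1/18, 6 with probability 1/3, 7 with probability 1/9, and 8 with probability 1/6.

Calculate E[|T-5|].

1.5

E[|T-5|] = Σ |t-5|·P(T=t)
 = 2·1/9 + 1·2/9 + 0·1/18 + 1·1/3 + 2·1/9 + 3·1/6
 = 2/9 + 2/9 + 0 + 1/3 + 2/9 + 1/2
 = 3/2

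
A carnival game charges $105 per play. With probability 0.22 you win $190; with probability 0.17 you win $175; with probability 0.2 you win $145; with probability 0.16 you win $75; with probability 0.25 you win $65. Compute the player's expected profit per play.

23.8

E[payout] = 190·0.22 + 175·0.17 + 145·0.2 + 75·0.16 + 65·0.25
 = 41.8 + 29.75 + 29 + 12 + 16.25
 = 128.8
Net = 128.8 - 105 = 23.8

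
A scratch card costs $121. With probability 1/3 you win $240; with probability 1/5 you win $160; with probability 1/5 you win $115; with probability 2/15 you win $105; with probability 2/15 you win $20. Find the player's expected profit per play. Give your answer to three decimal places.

E[payout] = 240·1/3 + 160·1/5 + 115·1/5 + 105·2/15 + 20·2/15
 = 80 + 32 + 23 + 14 + 8/3
 = 455/3
Net = 455/3 - 121 = 92/3

30.667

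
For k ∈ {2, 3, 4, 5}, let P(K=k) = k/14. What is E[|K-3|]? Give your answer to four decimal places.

1.1429

E[|K-3|] = Σ |k-3|·P(K=k)
 = 1·1/7 + 0·3/14 + 1·2/7 + 2·5/14
 = 1/7 + 0 + 2/7 + 5/7
 = 8/7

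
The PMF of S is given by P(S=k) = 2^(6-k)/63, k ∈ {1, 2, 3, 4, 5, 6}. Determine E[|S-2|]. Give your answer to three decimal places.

E[|S-2|] = Σ |s-2|·P(S=s)
 = 1·32/63 + 0·16/63 + 1·8/63 + 2·4/63 + 3·2/63 + 4·1/63
 = 32/63 + 0 + 8/63 + 8/63 + 2/21 + 4/63
 = 58/63

0.921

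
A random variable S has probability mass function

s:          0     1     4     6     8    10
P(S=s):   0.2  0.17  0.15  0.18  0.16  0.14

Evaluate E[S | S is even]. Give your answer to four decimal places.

P(S is even) = 0.2 + 0.15 + 0.18 + 0.16 + 0.14 = 0.83.
E[S | S is even] = [0·0.2 + 4·0.15 + 6·0.18 + 8·0.16 + 10·0.14] / 0.83
 = 4.36 / 0.83
 = 436/83

5.2530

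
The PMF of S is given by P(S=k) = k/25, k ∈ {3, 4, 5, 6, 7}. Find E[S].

E[S] = Σ s·P(S=s)
 = 3·3/25 + 4·4/25 + 5·1/5 + 6·6/25 + 7·7/25
 = 9/25 + 16/25 + 1 + 36/25 + 49/25
 = 27/5

5.4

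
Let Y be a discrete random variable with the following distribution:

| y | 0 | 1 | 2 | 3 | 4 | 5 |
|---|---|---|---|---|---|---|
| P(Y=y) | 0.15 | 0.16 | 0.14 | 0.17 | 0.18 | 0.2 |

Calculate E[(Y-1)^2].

E[(Y-1)^2] = Σ (y-1)^2·P(Y=y)
 = 1·0.15 + 0·0.16 + 1·0.14 + 4·0.17 + 9·0.18 + 16·0.2
 = 0.15 + 0 + 0.14 + 0.68 + 1.62 + 3.2
 = 5.79

5.79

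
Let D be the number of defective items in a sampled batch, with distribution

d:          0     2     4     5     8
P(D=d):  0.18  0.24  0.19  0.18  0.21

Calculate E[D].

3.82

E[D] = Σ d·P(D=d)
 = 0·0.18 + 2·0.24 + 4·0.19 + 5·0.18 + 8·0.21
 = 0 + 0.48 + 0.76 + 0.9 + 1.68
 = 3.82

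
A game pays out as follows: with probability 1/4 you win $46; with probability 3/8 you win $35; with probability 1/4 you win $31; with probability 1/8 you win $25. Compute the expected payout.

E[payout] = 46·1/4 + 35·3/8 + 31·1/4 + 25·1/8
 = 23/2 + 105/8 + 31/4 + 25/8
 = 71/2

35.5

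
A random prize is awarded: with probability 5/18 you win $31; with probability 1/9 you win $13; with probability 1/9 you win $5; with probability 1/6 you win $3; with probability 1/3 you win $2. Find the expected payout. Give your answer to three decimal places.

11.778

E[payout] = 31·5/18 + 13·1/9 + 5·1/9 + 3·1/6 + 2·1/3
 = 155/18 + 13/9 + 5/9 + 1/2 + 2/3
 = 106/9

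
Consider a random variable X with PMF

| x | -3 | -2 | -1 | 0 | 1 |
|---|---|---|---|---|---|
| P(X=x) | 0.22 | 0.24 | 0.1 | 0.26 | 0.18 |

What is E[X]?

-1.06

E[X] = Σ x·P(X=x)
 = (-3)·0.22 + (-2)·0.24 + (-1)·0.1 + 0·0.26 + 1·0.18
 = (-0.66) + (-0.48) + (-0.1) + 0 + 0.18
 = -1.06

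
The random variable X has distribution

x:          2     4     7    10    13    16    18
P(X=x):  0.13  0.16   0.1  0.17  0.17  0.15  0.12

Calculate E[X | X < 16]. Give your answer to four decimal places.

7.5479

P(X < 16) = 0.13 + 0.16 + 0.1 + 0.17 + 0.17 = 0.73.
E[X | X < 16] = [2·0.13 + 4·0.16 + 7·0.1 + 10·0.17 + 13·0.17] / 0.73
 = 5.51 / 0.73
 = 551/73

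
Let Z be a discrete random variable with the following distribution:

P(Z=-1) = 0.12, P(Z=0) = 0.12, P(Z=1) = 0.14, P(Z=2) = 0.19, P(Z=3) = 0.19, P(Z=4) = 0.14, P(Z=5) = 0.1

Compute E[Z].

2.03

E[Z] = Σ z·P(Z=z)
 = (-1)·0.12 + 0·0.12 + 1·0.14 + 2·0.19 + 3·0.19 + 4·0.14 + 5·0.1
 = (-0.12) + 0 + 0.14 + 0.38 + 0.57 + 0.56 + 0.5
 = 2.03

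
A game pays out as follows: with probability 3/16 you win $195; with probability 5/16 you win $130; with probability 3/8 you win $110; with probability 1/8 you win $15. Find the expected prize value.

120.3125

E[payout] = 195·3/16 + 130·5/16 + 110·3/8 + 15·1/8
 = 585/16 + 325/8 + 165/4 + 15/8
 = 1925/16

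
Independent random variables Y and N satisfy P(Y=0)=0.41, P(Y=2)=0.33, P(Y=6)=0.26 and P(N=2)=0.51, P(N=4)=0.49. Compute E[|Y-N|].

E[|Y-N|] = Σ_y Σ_n |y-n| · P(Y=y)P(N=n)
 = 2·0.2091 + 4·0.2009 + 0·0.1683 + 2·0.1617 + 4·0.1326 + 2·0.1274
 = 0.4182 + 0.8036 + 0 + 0.3234 + 0.5304 + 0.2548
 = 2.3304

2.3304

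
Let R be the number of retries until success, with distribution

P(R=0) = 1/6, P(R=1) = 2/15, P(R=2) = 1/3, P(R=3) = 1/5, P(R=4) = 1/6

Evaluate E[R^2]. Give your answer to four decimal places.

E[R^2] = Σ r^2·P(R=r)
 = 0·1/6 + 1·2/15 + 4·1/3 + 9·1/5 + 16·1/6
 = 0 + 2/15 + 4/3 + 9/5 + 8/3
 = 89/15

5.9333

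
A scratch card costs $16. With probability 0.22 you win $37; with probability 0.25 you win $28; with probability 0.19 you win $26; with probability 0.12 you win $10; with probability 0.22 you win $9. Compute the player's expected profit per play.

7.26

E[payout] = 37·0.22 + 28·0.25 + 26·0.19 + 10·0.12 + 9·0.22
 = 8.14 + 7 + 4.94 + 1.2 + 1.98
 = 23.26
Net = 23.26 - 16 = 7.26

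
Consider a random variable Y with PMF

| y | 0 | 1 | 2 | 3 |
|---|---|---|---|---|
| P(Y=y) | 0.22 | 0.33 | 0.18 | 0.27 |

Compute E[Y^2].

3.48

E[Y^2] = Σ y^2·P(Y=y)
 = 0·0.22 + 1·0.33 + 4·0.18 + 9·0.27
 = 0 + 0.33 + 0.72 + 2.43
 = 3.48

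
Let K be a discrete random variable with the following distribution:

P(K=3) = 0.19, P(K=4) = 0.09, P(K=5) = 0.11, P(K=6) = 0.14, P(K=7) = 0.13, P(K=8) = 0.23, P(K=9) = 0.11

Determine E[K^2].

40.94

E[K^2] = Σ k^2·P(K=k)
 = 9·0.19 + 16·0.09 + 25·0.11 + 36·0.14 + 49·0.13 + 64·0.23 + 81·0.11
 = 1.71 + 1.44 + 2.75 + 5.04 + 6.37 + 14.72 + 8.91
 = 40.94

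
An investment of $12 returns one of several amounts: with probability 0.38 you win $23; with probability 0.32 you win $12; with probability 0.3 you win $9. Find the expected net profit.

E[payout] = 23·0.38 + 12·0.32 + 9·0.3
 = 8.74 + 3.84 + 2.7
 = 15.28
Net = 15.28 - 12 = 3.28

3.28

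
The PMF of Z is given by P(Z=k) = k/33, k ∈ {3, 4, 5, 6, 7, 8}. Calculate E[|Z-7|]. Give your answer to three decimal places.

E[|Z-7|] = Σ |z-7|·P(Z=z)
 = 4·1/11 + 3·4/33 + 2·5/33 + 1·2/11 + 0·7/33 + 1·8/33
 = 4/11 + 4/11 + 10/33 + 2/11 + 0 + 8/33
 = 16/11

1.455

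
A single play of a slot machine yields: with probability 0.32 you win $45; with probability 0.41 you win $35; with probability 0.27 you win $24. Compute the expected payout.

35.23

E[payout] = 45·0.32 + 35·0.41 + 24·0.27
 = 14.4 + 14.35 + 6.48
 = 35.23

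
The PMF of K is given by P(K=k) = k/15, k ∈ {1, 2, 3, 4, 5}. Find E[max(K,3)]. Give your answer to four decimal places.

3.9333

E[max(K,3)] = Σ max(k,3)·P(K=k)
 = 3·1/15 + 3·2/15 + 3·1/5 + 4·4/15 + 5·1/3
 = 1/5 + 2/5 + 3/5 + 16/15 + 5/3
 = 59/15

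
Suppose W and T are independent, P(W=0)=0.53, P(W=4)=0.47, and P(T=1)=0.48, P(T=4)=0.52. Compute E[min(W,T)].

E[min(W,T)] = Σ_w Σ_t min(w,t) · P(W=w)P(T=t)
 = 0·0.2544 + 0·0.2756 + 1·0.2256 + 4·0.2444
 = 0 + 0 + 0.2256 + 0.9776
 = 1.2032

1.2032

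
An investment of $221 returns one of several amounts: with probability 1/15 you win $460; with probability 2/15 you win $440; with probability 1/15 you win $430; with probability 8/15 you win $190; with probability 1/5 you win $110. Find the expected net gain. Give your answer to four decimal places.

E[payout] = 460·1/15 + 440·2/15 + 430·1/15 + 190·8/15 + 110·1/5
 = 92/3 + 176/3 + 86/3 + 304/3 + 22
 = 724/3
Net = 724/3 - 221 = 61/3

20.3333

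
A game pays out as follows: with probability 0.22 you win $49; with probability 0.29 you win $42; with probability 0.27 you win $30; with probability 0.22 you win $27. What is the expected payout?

37

E[payout] = 49·0.22 + 42·0.29 + 30·0.27 + 27·0.22
 = 10.78 + 12.18 + 8.1 + 5.94
 = 37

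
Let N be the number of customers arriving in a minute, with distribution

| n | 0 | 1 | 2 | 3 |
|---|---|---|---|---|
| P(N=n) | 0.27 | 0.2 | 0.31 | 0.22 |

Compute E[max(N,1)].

E[max(N,1)] = Σ max(n,1)·P(N=n)
 = 1·0.27 + 1·0.2 + 2·0.31 + 3·0.22
 = 0.27 + 0.2 + 0.62 + 0.66
 = 1.75

1.75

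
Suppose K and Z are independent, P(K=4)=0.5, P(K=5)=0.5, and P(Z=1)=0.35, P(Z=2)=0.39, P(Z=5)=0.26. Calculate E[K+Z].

6.93

E[K+Z] = Σ_k Σ_z (k+z) · P(K=k)P(Z=z)
 = 5·0.175 + 6·0.195 + 9·0.13 + 6·0.175 + 7·0.195 + 10·0.13
 = 0.875 + 1.17 + 1.17 + 1.05 + 1.365 + 1.3
 = 6.93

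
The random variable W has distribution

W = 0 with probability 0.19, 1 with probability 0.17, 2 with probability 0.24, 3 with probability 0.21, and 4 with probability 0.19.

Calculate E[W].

2.04

E[W] = Σ w·P(W=w)
 = 0·0.19 + 1·0.17 + 2·0.24 + 3·0.21 + 4·0.19
 = 0 + 0.17 + 0.48 + 0.63 + 0.76
 = 2.04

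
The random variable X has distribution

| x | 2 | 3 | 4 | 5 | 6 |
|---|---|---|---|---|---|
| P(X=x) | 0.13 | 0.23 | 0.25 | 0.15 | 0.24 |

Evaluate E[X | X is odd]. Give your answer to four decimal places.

3.7895

P(X is odd) = 0.23 + 0.15 = 0.38.
E[X | X is odd] = [3·0.23 + 5·0.15] / 0.38
 = 1.44 / 0.38
 = 72/19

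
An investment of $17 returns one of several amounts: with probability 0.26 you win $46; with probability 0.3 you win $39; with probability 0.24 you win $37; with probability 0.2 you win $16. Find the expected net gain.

18.74

E[payout] = 46·0.26 + 39·0.3 + 37·0.24 + 16·0.2
 = 11.96 + 11.7 + 8.88 + 3.2
 = 35.74
Net = 35.74 - 17 = 18.74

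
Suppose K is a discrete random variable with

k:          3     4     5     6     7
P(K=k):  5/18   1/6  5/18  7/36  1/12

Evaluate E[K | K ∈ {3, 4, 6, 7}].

4.5

P(K ∈ {3, 4, 6, 7}) = 5/18 + 1/6 + 7/36 + 1/12 = 13/18.
E[K | K ∈ {3, 4, 6, 7}] = [3·5/18 + 4·1/6 + 6·7/36 + 7·1/12] / (13/18)
 = 13/4 / (13/18)
 = 9/2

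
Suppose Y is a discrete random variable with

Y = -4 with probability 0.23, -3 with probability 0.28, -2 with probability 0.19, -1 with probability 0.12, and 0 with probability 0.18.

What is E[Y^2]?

7.08

E[Y^2] = Σ y^2·P(Y=y)
 = 16·0.23 + 9·0.28 + 4·0.19 + 1·0.12 + 0·0.18
 = 3.68 + 2.52 + 0.76 + 0.12 + 0
 = 7.08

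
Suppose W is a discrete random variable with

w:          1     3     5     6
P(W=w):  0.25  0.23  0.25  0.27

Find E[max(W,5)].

5.27

E[max(W,5)] = Σ max(w,5)·P(W=w)
 = 5·0.25 + 5·0.23 + 5·0.25 + 6·0.27
 = 1.25 + 1.15 + 1.25 + 1.62
 = 5.27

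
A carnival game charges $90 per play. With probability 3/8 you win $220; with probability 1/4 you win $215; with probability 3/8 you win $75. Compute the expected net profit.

74.375

E[payout] = 220·3/8 + 215·1/4 + 75·3/8
 = 165/2 + 215/4 + 225/8
 = 1315/8
Net = 1315/8 - 90 = 595/8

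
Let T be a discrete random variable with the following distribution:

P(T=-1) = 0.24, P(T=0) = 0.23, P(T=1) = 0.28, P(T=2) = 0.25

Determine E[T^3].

2.04

E[T^3] = Σ t^3·P(T=t)
 = (-1)·0.24 + 0·0.23 + 1·0.28 + 8·0.25
 = (-0.24) + 0 + 0.28 + 2
 = 2.04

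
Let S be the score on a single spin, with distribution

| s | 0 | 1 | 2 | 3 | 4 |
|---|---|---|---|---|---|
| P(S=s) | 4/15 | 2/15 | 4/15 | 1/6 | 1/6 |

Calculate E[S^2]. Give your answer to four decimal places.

5.3667

E[S^2] = Σ s^2·P(S=s)
 = 0·4/15 + 1·2/15 + 4·4/15 + 9·1/6 + 16·1/6
 = 0 + 2/15 + 16/15 + 3/2 + 8/3
 = 161/30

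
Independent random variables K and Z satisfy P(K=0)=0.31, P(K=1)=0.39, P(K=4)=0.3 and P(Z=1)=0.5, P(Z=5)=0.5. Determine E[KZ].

E[KZ] = Σ_k Σ_z kz · P(K=k)P(Z=z)
 = 0·0.155 + 0·0.155 + 1·0.195 + 5·0.195 + 4·0.15 + 20·0.15
 = 0 + 0 + 0.195 + 0.975 + 0.6 + 3
 = 4.77

4.77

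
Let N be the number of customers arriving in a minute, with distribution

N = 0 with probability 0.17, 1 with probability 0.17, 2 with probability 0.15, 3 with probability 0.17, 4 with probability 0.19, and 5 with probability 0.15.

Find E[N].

E[N] = Σ n·P(N=n)
 = 0·0.17 + 1·0.17 + 2·0.15 + 3·0.17 + 4·0.19 + 5·0.15
 = 0 + 0.17 + 0.3 + 0.51 + 0.76 + 0.75
 = 2.49

2.49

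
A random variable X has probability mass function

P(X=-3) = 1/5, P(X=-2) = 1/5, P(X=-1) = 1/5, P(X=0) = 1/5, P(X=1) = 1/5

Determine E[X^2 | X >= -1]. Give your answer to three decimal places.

P(X >= -1) = 1/5 + 1/5 + 1/5 = 3/5.
E[X^2 | X >= -1] = [1·1/5 + 0·1/5 + 1·1/5] / (3/5)
 = 2/5 / (3/5)
 = 2/3

0.667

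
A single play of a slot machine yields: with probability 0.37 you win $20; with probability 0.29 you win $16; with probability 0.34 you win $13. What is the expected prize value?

E[payout] = 20·0.37 + 16·0.29 + 13·0.34
 = 7.4 + 4.64 + 4.42
 = 16.46

16.46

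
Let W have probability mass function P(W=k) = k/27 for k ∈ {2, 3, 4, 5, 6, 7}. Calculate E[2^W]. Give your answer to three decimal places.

E[2^W] = Σ 2^w·P(W=w)
 = 4·2/27 + 8·1/9 + 16·4/27 + 32·5/27 + 64·2/9 + 128·7/27
 = 8/27 + 8/9 + 64/27 + 160/27 + 128/9 + 896/27
 = 512/9

56.889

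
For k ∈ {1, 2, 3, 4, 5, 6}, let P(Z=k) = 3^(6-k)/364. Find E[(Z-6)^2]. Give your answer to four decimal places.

21.0247

E[(Z-6)^2] = Σ (z-6)^2·P(Z=z)
 = 25·243/364 + 16·81/364 + 9·27/364 + 4·9/364 + 1·3/364 + 0·1/364
 = 6075/364 + 324/91 + 243/364 + 9/91 + 3/364 + 0
 = 7653/364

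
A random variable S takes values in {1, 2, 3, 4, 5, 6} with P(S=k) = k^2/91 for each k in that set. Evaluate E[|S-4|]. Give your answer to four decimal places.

1.2857

E[|S-4|] = Σ |s-4|·P(S=s)
 = 3·1/91 + 2·4/91 + 1·9/91 + 0·16/91 + 1·25/91 + 2·36/91
 = 3/91 + 8/91 + 9/91 + 0 + 25/91 + 72/91
 = 9/7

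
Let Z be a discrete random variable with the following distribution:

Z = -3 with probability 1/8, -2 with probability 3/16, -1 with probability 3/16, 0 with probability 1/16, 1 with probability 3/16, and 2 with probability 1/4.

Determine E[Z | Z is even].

P(Z is even) = 3/16 + 1/16 + 1/4 = 1/2.
E[Z | Z is even] = [(-2)·3/16 + 0·1/16 + 2·1/4] / (1/2)
 = 1/8 / (1/2)
 = 1/4

0.25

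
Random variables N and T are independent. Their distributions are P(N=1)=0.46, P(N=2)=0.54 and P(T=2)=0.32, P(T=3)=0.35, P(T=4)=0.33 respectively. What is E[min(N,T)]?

E[min(N,T)] = Σ_n Σ_t min(n,t) · P(N=n)P(T=t)
 = 1·0.1472 + 1·0.161 + 1·0.1518 + 2·0.1728 + 2·0.189 + 2·0.1782
 = 0.1472 + 0.161 + 0.1518 + 0.3456 + 0.378 + 0.3564
 = 1.54

1.54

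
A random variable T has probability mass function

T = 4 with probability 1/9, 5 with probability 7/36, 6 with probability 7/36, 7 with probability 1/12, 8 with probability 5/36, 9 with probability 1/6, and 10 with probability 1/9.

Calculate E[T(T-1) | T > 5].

56.32

P(T > 5) = 7/36 + 1/12 + 5/36 + 1/6 + 1/9 = 25/36.
E[T(T-1) | T > 5] = [30·7/36 + 42·1/12 + 56·5/36 + 72·1/6 + 90·1/9] / (25/36)
 = 352/9 / (25/36)
 = 1408/25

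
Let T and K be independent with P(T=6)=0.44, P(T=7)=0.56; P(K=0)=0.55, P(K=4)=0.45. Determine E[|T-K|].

4.76

E[|T-K|] = Σ_t Σ_k |t-k| · P(T=t)P(K=k)
 = 6·0.242 + 2·0.198 + 7·0.308 + 3·0.252
 = 1.452 + 0.396 + 2.156 + 0.756
 = 4.76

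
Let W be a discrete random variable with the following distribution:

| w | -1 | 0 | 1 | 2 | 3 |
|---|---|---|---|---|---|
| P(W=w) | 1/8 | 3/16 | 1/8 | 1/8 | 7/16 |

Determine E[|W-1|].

1.4375

E[|W-1|] = Σ |w-1|·P(W=w)
 = 2·1/8 + 1·3/16 + 0·1/8 + 1·1/8 + 2·7/16
 = 1/4 + 3/16 + 0 + 1/8 + 7/8
 = 23/16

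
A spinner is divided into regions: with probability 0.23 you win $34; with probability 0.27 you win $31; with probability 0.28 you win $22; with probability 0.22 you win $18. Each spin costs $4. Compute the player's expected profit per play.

E[payout] = 34·0.23 + 31·0.27 + 22·0.28 + 18·0.22
 = 7.82 + 8.37 + 6.16 + 3.96
 = 26.31
Net = 26.31 - 4 = 22.31

22.31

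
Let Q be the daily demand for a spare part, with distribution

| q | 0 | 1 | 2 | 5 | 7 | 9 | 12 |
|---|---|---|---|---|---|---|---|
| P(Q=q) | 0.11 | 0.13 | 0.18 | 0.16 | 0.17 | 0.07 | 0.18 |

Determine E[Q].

E[Q] = Σ q·P(Q=q)
 = 0·0.11 + 1·0.13 + 2·0.18 + 5·0.16 + 7·0.17 + 9·0.07 + 12·0.18
 = 0 + 0.13 + 0.36 + 0.8 + 1.19 + 0.63 + 2.16
 = 5.27

5.27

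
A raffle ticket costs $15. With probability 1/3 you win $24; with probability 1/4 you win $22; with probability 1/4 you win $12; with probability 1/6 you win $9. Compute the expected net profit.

E[payout] = 24·1/3 + 22·1/4 + 12·1/4 + 9·1/6
 = 8 + 11/2 + 3 + 3/2
 = 18
Net = 18 - 15 = 3

3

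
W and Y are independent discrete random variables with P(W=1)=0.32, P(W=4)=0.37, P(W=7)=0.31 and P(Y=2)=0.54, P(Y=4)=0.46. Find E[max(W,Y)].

E[max(W,Y)] = Σ_w Σ_y max(w,y) · P(W=w)P(Y=y)
 = 2·0.1728 + 4·0.1472 + 4·0.1998 + 4·0.1702 + 7·0.1674 + 7·0.1426
 = 0.3456 + 0.5888 + 0.7992 + 0.6808 + 1.1718 + 0.9982
 = 4.5844

4.5844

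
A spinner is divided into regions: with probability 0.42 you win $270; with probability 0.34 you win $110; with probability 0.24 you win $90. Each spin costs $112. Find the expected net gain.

E[payout] = 270·0.42 + 110·0.34 + 90·0.24
 = 113.4 + 37.4 + 21.6
 = 172.4
Net = 172.4 - 112 = 60.4

60.4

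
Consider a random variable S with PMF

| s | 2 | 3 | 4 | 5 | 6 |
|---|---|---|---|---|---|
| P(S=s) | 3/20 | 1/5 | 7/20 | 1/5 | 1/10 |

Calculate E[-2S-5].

-12.8

E[-2S-5] = Σ (-2s-5)·P(S=s)
 = (-9)·3/20 + (-11)·1/5 + (-13)·7/20 + (-15)·1/5 + (-17)·1/10
 = (-27/20) + (-11/5) + (-91/20) + (-3) + (-17/10)
 = -64/5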